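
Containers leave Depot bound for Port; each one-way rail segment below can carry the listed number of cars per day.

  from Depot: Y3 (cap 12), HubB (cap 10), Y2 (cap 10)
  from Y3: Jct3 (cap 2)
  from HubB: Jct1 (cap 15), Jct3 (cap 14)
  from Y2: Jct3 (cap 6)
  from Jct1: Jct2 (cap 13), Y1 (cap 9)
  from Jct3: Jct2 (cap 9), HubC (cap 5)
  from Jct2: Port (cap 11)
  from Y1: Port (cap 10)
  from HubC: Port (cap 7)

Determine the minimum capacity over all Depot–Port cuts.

18

Augment Depot→Y3→Jct3→Jct2→Port: bottleneck 2, flow now 2.
Augment Depot→HubB→Jct1→Jct2→Port: bottleneck 9, flow now 11.
Augment Depot→HubB→Jct1→Y1→Port: bottleneck 1, flow now 12.
Augment Depot→Y2→Jct3→HubC→Port: bottleneck 5, flow now 17.
Augment Depot→Y2→Jct3→Jct2→Jct1→Y1→Port: bottleneck 1, flow now 18. (uses reverse residual edge)
No augmenting path remains; maximum flow = 18.
By max-flow min-cut, the minimum cut capacity equals the max flow.
In the residual graph, reachable from Depot: {Depot, Y3, Y2}.
Min-cut edges: Depot→HubB (10), Y3→Jct3 (2), Y2→Jct3 (6); capacity 10 + 2 + 6 = 18.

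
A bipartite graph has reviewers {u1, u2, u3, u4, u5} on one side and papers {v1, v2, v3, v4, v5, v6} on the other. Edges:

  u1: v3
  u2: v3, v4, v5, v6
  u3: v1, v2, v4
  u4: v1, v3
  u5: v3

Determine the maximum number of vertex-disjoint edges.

Unit-capacity flow: source→left, listed edges, right→sink; max matching = max flow.
Augmenting path u1→v3 (+1); matched 1.
Augmenting path u2→v4 (+1); matched 2.
Augmenting path u3→v1 (+1); matched 3.
Augmenting path u4→v1→u3→v2 (+1); matched 4.
No augmenting path remains; maximum matching = 4.
König certificate: {u2, u3, u4, v3} is a vertex cover of size 4 (every listed pair touches it), so no matching can be larger.

4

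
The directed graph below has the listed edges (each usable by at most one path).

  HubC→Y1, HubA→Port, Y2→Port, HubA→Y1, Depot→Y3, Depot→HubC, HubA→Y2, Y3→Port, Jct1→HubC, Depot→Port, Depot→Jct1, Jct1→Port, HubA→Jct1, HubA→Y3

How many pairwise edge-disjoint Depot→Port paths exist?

Assign every edge capacity 1; by Menger, the answer equals the max flow.
Path Depot→Port (+1); total 1.
Path Depot→Jct1→Port (+1); total 2.
Path Depot→Y3→Port (+1); total 3.
No residual Depot→Port path; max flow = 3.
Certifying cut of size 3: {Depot→Jct1, Depot→Port, Depot→Y3}.

3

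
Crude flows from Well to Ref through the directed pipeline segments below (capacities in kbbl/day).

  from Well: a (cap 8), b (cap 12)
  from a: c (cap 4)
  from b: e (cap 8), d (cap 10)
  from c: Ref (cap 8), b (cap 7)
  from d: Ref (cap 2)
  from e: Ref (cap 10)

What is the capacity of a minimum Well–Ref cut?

14

Augment Well→a→c→Ref: bottleneck 4, flow now 4.
Augment Well→b→d→Ref: bottleneck 2, flow now 6.
Augment Well→b→e→Ref: bottleneck 8, flow now 14.
No augmenting path remains; maximum flow = 14.
By max-flow min-cut, the minimum cut capacity equals the max flow.
In the residual graph, reachable from Well: {Well, a, b, d}.
Min-cut edges: a→c (4), b→e (8), d→Ref (2); capacity 4 + 8 + 2 = 14.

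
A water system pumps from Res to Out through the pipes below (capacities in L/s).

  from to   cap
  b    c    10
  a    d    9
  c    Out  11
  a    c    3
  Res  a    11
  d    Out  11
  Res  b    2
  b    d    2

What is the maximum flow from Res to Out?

13

Augment Res→a→c→Out: bottleneck 3, flow now 3.
Augment Res→a→d→Out: bottleneck 8, flow now 11.
Augment Res→b→c→Out: bottleneck 2, flow now 13.
No augmenting path remains; maximum flow = 13.
In the residual graph, reachable from Res: {Res}.
Min-cut edges: Res→a (11), Res→b (2); capacity 11 + 2 = 13.
This cut is saturated, so no flow can exceed 13.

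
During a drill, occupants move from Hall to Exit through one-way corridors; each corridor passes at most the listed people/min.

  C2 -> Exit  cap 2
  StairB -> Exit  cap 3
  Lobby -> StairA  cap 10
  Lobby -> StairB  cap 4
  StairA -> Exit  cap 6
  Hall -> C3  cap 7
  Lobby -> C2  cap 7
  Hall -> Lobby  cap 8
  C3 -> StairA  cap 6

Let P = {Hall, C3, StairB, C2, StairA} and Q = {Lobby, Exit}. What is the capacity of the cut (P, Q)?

19

Edges leaving {Hall, C3, StairB, C2, StairA}: Hall→Lobby (8), StairB→Exit (3), C2→Exit (2), StairA→Exit (6).
Cut capacity = 8 + 3 + 2 + 6 = 19.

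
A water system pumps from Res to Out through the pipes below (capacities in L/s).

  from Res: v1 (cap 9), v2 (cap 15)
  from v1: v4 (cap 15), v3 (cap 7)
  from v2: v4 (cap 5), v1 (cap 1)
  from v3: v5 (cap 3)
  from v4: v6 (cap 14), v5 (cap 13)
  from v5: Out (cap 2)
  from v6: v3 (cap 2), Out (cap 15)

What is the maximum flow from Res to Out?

Augment Res→v1→v3→v5→Out: bottleneck 2, flow now 2.
Augment Res→v1→v4→v6→Out: bottleneck 7, flow now 9.
Augment Res→v2→v4→v6→Out: bottleneck 5, flow now 14.
Augment Res→v2→v1→v4→v6→Out: bottleneck 1, flow now 15.
No augmenting path remains; maximum flow = 15.
In the residual graph, reachable from Res: {Res, v2}.
Min-cut edges: Res→v1 (9), v2→v1 (1), v2→v4 (5); capacity 9 + 1 + 5 = 15.
This cut is saturated, so no flow can exceed 15.

15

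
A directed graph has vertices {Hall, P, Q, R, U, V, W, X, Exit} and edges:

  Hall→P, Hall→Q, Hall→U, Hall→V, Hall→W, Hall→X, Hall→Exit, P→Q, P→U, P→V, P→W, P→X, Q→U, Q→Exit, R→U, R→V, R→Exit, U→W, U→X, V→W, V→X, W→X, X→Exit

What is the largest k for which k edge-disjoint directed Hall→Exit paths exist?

3

Assign every edge capacity 1; by Menger, the answer equals the max flow.
Path Hall→Exit (+1); total 1.
Path Hall→Q→Exit (+1); total 2.
Path Hall→X→Exit (+1); total 3.
No residual Hall→Exit path; max flow = 3.
Certifying cut of size 3: {Hall→Exit, Q→Exit, X→Exit}.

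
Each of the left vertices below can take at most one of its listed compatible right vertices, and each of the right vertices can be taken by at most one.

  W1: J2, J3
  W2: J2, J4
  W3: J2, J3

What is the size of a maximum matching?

3

Unit-capacity flow: source→left, listed edges, right→sink; max matching = max flow.
Augmenting path W1→J2 (+1); matched 1.
Augmenting path W2→J4 (+1); matched 2.
Augmenting path W3→J3 (+1); matched 3.
No augmenting path remains; maximum matching = 3.
König certificate: {W1, W2, W3} is a vertex cover of size 3 (every listed pair touches it), so no matching can be larger.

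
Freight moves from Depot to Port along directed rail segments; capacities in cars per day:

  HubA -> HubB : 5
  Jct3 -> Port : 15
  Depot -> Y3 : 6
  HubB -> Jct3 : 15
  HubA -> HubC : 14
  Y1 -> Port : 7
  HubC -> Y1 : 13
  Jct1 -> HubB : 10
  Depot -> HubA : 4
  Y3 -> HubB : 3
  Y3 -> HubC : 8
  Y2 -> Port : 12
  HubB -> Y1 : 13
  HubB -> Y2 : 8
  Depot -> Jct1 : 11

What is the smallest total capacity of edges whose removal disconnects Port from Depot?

Augment Depot→Y3→HubC→Y1→Port: bottleneck 6, flow now 6.
Augment Depot→Jct1→HubB→Jct3→Port: bottleneck 10, flow now 16.
Augment Depot→HubA→HubC→Y1→Port: bottleneck 1, flow now 17.
Augment Depot→HubA→HubB→Jct3→Port: bottleneck 3, flow now 20.
No augmenting path remains; maximum flow = 20.
By max-flow min-cut, the minimum cut capacity equals the max flow.
In the residual graph, reachable from Depot: {Depot, Jct1}.
Min-cut edges: Depot→Y3 (6), Depot→HubA (4), Jct1→HubB (10); capacity 6 + 4 + 10 = 20.

20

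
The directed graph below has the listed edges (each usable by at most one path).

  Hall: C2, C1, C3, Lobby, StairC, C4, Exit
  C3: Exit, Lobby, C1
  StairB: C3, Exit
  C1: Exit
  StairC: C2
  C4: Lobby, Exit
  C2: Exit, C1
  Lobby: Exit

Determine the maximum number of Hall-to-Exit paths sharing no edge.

Assign every edge capacity 1; by Menger, the answer equals the max flow.
Path Hall→Exit (+1); total 1.
Path Hall→C4→Exit (+1); total 2.
Path Hall→C3→Exit (+1); total 3.
Path Hall→C2→Exit (+1); total 4.
Path Hall→Lobby→Exit (+1); total 5.
Path Hall→C1→Exit (+1); total 6.
No residual Hall→Exit path; max flow = 6.
Certifying cut of size 6: {C1→Exit, C2→Exit, Hall→C3, Hall→C4, Hall→Exit, Hall→Lobby}.

6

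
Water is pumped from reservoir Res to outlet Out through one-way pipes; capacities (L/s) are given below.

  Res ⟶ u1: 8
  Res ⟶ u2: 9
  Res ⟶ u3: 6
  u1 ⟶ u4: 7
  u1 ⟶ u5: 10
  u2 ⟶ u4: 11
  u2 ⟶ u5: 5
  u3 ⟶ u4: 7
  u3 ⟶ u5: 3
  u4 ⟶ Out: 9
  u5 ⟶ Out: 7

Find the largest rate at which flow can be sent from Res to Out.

16

Augment Res→u1→u4→Out: bottleneck 7, flow now 7.
Augment Res→u1→u5→Out: bottleneck 1, flow now 8.
Augment Res→u2→u4→Out: bottleneck 2, flow now 10.
Augment Res→u2→u5→Out: bottleneck 5, flow now 15.
Augment Res→u3→u5→Out: bottleneck 1, flow now 16.
No augmenting path remains; maximum flow = 16.
In the residual graph, reachable from Res: {Res, u1, u2, u3, u4, u5}.
Min-cut edges: u4→Out (9), u5→Out (7); capacity 9 + 7 = 16.
This cut is saturated, so no flow can exceed 16.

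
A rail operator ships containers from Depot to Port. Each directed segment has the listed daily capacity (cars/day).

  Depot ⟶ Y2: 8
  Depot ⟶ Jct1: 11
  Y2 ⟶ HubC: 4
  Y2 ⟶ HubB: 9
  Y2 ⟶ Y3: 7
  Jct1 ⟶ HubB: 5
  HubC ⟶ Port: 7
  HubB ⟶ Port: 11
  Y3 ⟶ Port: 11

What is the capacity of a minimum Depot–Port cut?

13

Augment Depot→Y2→HubC→Port: bottleneck 4, flow now 4.
Augment Depot→Y2→HubB→Port: bottleneck 4, flow now 8.
Augment Depot→Jct1→HubB→Port: bottleneck 5, flow now 13.
No augmenting path remains; maximum flow = 13.
By max-flow min-cut, the minimum cut capacity equals the max flow.
In the residual graph, reachable from Depot: {Depot, Jct1}.
Min-cut edges: Depot→Y2 (8), Jct1→HubB (5); capacity 8 + 5 = 13.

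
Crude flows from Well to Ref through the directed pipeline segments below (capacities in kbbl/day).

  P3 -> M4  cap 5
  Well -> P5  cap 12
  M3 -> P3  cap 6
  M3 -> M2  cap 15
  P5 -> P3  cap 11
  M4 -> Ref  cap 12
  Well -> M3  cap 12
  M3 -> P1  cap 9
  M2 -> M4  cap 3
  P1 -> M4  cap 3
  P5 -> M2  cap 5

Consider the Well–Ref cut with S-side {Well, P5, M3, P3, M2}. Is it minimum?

No — its capacity is 17, but the minimum cut has capacity 11.

Given cut capacity: 9 + 5 + 3 = 17.
Augment Well→P5→P3→M4→Ref: bottleneck 5, flow now 5.
Augment Well→P5→M2→M4→Ref: bottleneck 3, flow now 8.
Augment Well→M3→P1→M4→Ref: bottleneck 3, flow now 11.
No augmenting path remains; maximum flow = 11.
In the residual graph, reachable from Well: {Well, P5, M3, P1, P3, M2}.
Min-cut edges: P1→M4 (3), P3→M4 (5), M2→M4 (3); capacity 3 + 5 + 3 = 11.
Cut capacity 17 exceeds the max flow 11, so it is not minimum.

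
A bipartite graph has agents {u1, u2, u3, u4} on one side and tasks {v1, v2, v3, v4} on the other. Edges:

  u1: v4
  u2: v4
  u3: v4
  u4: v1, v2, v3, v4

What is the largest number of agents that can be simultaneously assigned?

Unit-capacity flow: source→left, listed edges, right→sink; max matching = max flow.
Augmenting path u1→v4 (+1); matched 1.
Augmenting path u4→v1 (+1); matched 2.
No augmenting path remains; maximum matching = 2.
König certificate: {u4, v4} is a vertex cover of size 2 (every listed pair touches it), so no matching can be larger.

2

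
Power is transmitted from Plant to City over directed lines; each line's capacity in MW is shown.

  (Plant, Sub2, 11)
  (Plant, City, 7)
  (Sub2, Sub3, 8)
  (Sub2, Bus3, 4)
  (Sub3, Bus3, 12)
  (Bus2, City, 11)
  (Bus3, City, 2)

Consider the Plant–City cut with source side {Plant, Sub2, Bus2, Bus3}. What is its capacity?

Edges leaving {Plant, Sub2, Bus2, Bus3}: Plant→City (7), Sub2→Sub3 (8), Bus2→City (11), Bus3→City (2).
Cut capacity = 7 + 8 + 11 + 2 = 28.

28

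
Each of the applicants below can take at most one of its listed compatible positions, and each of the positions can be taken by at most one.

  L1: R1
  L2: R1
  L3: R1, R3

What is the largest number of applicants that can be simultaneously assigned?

Unit-capacity flow: source→left, listed edges, right→sink; max matching = max flow.
Augmenting path L1→R1 (+1); matched 1.
Augmenting path L3→R3 (+1); matched 2.
No augmenting path remains; maximum matching = 2.
König certificate: {L3, R1} is a vertex cover of size 2 (every listed pair touches it), so no matching can be larger.

2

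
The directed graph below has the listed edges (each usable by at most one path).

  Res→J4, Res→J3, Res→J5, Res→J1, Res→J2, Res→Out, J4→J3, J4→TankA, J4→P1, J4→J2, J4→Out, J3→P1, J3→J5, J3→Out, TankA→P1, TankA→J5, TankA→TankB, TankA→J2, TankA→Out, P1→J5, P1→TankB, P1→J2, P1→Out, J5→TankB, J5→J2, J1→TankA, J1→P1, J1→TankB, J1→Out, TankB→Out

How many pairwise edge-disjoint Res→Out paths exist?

5

Assign every edge capacity 1; by Menger, the answer equals the max flow.
Path Res→Out (+1); total 1.
Path Res→J4→Out (+1); total 2.
Path Res→J3→Out (+1); total 3.
Path Res→J1→Out (+1); total 4.
Path Res→J5→TankB→Out (+1); total 5.
No residual Res→Out path; max flow = 5.
Certifying cut of size 5: {Res→J1, Res→J3, Res→J4, Res→J5, Res→Out}.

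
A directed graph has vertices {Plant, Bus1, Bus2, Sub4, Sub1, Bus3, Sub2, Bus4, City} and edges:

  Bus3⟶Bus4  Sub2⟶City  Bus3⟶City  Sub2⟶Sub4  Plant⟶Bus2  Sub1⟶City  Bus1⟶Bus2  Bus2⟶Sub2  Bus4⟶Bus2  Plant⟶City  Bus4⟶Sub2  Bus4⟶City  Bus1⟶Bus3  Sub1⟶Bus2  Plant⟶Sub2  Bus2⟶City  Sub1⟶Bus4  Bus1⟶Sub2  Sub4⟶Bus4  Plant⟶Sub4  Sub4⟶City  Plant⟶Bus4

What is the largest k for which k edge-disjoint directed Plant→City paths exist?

5

Assign every edge capacity 1; by Menger, the answer equals the max flow.
Path Plant→City (+1); total 1.
Path Plant→Bus2→City (+1); total 2.
Path Plant→Sub4→City (+1); total 3.
Path Plant→Sub2→City (+1); total 4.
Path Plant→Bus4→City (+1); total 5.
No residual Plant→City path; max flow = 5.
Certifying cut of size 5: {Plant→Bus2, Plant→Bus4, Plant→City, Plant→Sub2, Plant→Sub4}.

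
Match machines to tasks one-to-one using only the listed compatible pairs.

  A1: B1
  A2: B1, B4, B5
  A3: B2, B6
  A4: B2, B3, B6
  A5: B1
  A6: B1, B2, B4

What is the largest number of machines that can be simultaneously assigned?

5

Unit-capacity flow: source→left, listed edges, right→sink; max matching = max flow.
Augmenting path A1→B1 (+1); matched 1.
Augmenting path A2→B4 (+1); matched 2.
Augmenting path A3→B2 (+1); matched 3.
Augmenting path A4→B3 (+1); matched 4.
Augmenting path A6→B2→A3→B6 (+1); matched 5.
No augmenting path remains; maximum matching = 5.
König certificate: {A2, A3, A4, A6, B1} is a vertex cover of size 5 (every listed pair touches it), so no matching can be larger.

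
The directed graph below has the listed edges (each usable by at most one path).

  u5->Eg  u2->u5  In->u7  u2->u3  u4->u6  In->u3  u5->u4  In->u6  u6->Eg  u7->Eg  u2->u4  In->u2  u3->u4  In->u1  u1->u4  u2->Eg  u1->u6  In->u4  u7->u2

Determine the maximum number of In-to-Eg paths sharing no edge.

3

Assign every edge capacity 1; by Menger, the answer equals the max flow.
Path In→u2→Eg (+1); total 1.
Path In→u6→Eg (+1); total 2.
Path In→u7→Eg (+1); total 3.
No residual In→Eg path; max flow = 3.
Certifying cut of size 3: {In→u2, In→u7, u6→Eg}.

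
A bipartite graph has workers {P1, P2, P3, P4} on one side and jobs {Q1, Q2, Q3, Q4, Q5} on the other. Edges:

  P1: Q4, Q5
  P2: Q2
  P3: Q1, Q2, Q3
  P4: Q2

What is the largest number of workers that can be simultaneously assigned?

3

Unit-capacity flow: source→left, listed edges, right→sink; max matching = max flow.
Augmenting path P1→Q4 (+1); matched 1.
Augmenting path P2→Q2 (+1); matched 2.
Augmenting path P3→Q1 (+1); matched 3.
No augmenting path remains; maximum matching = 3.
König certificate: {P1, P3, Q2} is a vertex cover of size 3 (every listed pair touches it), so no matching can be larger.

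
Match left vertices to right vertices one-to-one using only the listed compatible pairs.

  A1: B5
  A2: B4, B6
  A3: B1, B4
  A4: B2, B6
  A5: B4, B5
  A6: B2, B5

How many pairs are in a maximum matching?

5

Unit-capacity flow: source→left, listed edges, right→sink; max matching = max flow.
Augmenting path A1→B5 (+1); matched 1.
Augmenting path A2→B4 (+1); matched 2.
Augmenting path A3→B1 (+1); matched 3.
Augmenting path A4→B2 (+1); matched 4.
Augmenting path A5→B4→A2→B6 (+1); matched 5.
No augmenting path remains; maximum matching = 5.
König certificate: {A3, B2, B4, B5, B6} is a vertex cover of size 5 (every listed pair touches it), so no matching can be larger.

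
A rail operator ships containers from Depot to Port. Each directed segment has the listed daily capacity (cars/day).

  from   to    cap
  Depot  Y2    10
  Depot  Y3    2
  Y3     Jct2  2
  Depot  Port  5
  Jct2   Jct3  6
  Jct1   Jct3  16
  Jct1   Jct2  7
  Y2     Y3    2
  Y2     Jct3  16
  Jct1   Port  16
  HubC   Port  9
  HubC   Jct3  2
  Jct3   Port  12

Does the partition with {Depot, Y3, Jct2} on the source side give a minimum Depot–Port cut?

Given cut capacity: 10 + 5 + 6 = 21.
Augment Depot→Port: bottleneck 5, flow now 5.
Augment Depot→Y2→Jct3→Port: bottleneck 10, flow now 15.
Augment Depot→Y3→Jct2→Jct3→Port: bottleneck 2, flow now 17.
No augmenting path remains; maximum flow = 17.
In the residual graph, reachable from Depot: {Depot}.
Min-cut edges: Depot→Y3 (2), Depot→Y2 (10), Depot→Port (5); capacity 2 + 10 + 5 = 17.
Cut capacity 21 exceeds the max flow 17, so it is not minimum.

No — its capacity is 21, but the minimum cut has capacity 17.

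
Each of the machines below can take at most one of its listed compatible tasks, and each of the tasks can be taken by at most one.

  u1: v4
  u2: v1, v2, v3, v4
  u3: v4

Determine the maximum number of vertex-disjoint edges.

2

Unit-capacity flow: source→left, listed edges, right→sink; max matching = max flow.
Augmenting path u1→v4 (+1); matched 1.
Augmenting path u2→v1 (+1); matched 2.
No augmenting path remains; maximum matching = 2.
König certificate: {u2, v4} is a vertex cover of size 2 (every listed pair touches it), so no matching can be larger.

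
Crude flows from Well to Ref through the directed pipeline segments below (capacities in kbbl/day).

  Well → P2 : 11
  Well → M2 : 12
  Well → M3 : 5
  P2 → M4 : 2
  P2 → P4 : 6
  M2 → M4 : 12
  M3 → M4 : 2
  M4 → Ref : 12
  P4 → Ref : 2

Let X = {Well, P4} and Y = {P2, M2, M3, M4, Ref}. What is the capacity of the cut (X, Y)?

Edges leaving {Well, P4}: Well→P2 (11), Well→M2 (12), Well→M3 (5), P4→Ref (2).
Cut capacity = 11 + 12 + 5 + 2 = 30.

30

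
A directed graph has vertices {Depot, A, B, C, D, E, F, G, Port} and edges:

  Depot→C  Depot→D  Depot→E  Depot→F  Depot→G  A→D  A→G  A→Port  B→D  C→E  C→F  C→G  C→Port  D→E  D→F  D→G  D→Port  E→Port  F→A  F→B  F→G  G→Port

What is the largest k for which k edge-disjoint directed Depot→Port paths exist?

Assign every edge capacity 1; by Menger, the answer equals the max flow.
Path Depot→C→Port (+1); total 1.
Path Depot→D→Port (+1); total 2.
Path Depot→E→Port (+1); total 3.
Path Depot→G→Port (+1); total 4.
Path Depot→F→A→Port (+1); total 5.
No residual Depot→Port path; max flow = 5.
Certifying cut of size 5: {Depot→C, Depot→D, Depot→E, Depot→F, Depot→G}.

5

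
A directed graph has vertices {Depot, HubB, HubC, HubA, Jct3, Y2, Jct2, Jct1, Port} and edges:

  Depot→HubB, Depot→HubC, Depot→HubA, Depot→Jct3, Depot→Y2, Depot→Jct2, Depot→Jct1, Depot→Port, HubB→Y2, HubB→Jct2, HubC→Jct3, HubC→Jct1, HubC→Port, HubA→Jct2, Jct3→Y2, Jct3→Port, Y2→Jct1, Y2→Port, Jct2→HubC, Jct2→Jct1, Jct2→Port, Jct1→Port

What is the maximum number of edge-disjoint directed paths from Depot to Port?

Assign every edge capacity 1; by Menger, the answer equals the max flow.
Path Depot→Port (+1); total 1.
Path Depot→HubC→Port (+1); total 2.
Path Depot→Jct3→Port (+1); total 3.
Path Depot→Y2→Port (+1); total 4.
Path Depot→Jct2→Port (+1); total 5.
Path Depot→Jct1→Port (+1); total 6.
No residual Depot→Port path; max flow = 6.
Certifying cut of size 6: {Depot→Port, HubC→Port, Jct1→Port, Jct2→Port, Jct3→Port, Y2→Port}.

6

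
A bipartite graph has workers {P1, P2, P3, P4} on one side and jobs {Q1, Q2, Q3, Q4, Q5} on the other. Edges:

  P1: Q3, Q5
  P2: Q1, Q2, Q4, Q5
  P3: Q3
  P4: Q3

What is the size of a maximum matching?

3

Unit-capacity flow: source→left, listed edges, right→sink; max matching = max flow.
Augmenting path P1→Q3 (+1); matched 1.
Augmenting path P2→Q1 (+1); matched 2.
Augmenting path P3→Q3→P1→Q5 (+1); matched 3.
No augmenting path remains; maximum matching = 3.
König certificate: {P1, P2, Q3} is a vertex cover of size 3 (every listed pair touches it), so no matching can be larger.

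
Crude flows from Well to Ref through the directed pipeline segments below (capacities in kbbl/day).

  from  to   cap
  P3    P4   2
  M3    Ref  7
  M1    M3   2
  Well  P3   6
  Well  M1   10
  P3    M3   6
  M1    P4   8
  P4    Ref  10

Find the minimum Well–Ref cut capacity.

Augment Well→P3→P4→Ref: bottleneck 2, flow now 2.
Augment Well→P3→M3→Ref: bottleneck 4, flow now 6.
Augment Well→M1→P4→Ref: bottleneck 8, flow now 14.
Augment Well→M1→M3→Ref: bottleneck 2, flow now 16.
No augmenting path remains; maximum flow = 16.
By max-flow min-cut, the minimum cut capacity equals the max flow.
In the residual graph, reachable from Well: {Well}.
Min-cut edges: Well→P3 (6), Well→M1 (10); capacity 6 + 10 = 16.

16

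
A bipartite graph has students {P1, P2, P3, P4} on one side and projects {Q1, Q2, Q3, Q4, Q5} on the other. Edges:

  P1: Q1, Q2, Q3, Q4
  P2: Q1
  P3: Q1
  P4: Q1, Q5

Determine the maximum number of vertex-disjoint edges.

3

Unit-capacity flow: source→left, listed edges, right→sink; max matching = max flow.
Augmenting path P1→Q1 (+1); matched 1.
Augmenting path P4→Q5 (+1); matched 2.
Augmenting path P2→Q1→P1→Q2 (+1); matched 3.
No augmenting path remains; maximum matching = 3.
König certificate: {P1, P4, Q1} is a vertex cover of size 3 (every listed pair touches it), so no matching can be larger.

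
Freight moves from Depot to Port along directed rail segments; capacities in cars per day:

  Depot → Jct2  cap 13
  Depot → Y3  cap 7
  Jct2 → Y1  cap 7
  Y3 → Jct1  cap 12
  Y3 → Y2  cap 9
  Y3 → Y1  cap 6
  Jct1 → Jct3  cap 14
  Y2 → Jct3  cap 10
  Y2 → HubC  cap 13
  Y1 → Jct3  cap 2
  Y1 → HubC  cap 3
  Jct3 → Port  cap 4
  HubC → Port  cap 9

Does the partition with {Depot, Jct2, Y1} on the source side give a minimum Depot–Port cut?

Given cut capacity: 7 + 2 + 3 = 12.
Augment Depot→Jct2→Y1→Jct3→Port: bottleneck 2, flow now 2.
Augment Depot→Jct2→Y1→HubC→Port: bottleneck 3, flow now 5.
Augment Depot→Y3→Jct1→Jct3→Port: bottleneck 2, flow now 7.
Augment Depot→Y3→Y2→HubC→Port: bottleneck 5, flow now 12.
No augmenting path remains; maximum flow = 12.
Cut capacity 12 equals the max flow, so it is a minimum cut.

Yes — it is a minimum cut (capacity 12).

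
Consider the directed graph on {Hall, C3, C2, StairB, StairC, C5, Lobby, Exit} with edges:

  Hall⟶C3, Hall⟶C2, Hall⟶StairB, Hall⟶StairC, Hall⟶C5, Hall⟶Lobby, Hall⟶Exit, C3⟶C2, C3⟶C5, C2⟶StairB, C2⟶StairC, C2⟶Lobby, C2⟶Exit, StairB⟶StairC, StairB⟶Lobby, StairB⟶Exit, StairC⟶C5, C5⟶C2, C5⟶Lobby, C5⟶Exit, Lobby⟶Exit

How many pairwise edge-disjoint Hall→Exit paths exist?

Assign every edge capacity 1; by Menger, the answer equals the max flow.
Path Hall→Exit (+1); total 1.
Path Hall→C2→Exit (+1); total 2.
Path Hall→StairB→Exit (+1); total 3.
Path Hall→C5→Exit (+1); total 4.
Path Hall→Lobby→Exit (+1); total 5.
No residual Hall→Exit path; max flow = 5.
Certifying cut of size 5: {C2→Exit, C5→Exit, Hall→Exit, Lobby→Exit, StairB→Exit}.

5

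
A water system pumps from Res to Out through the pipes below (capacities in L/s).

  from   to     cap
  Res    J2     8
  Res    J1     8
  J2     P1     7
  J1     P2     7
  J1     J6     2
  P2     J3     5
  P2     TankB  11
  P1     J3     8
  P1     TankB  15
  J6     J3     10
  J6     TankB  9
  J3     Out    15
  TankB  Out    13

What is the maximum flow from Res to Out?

15

Augment Res→J2→P1→J3→Out: bottleneck 7, flow now 7.
Augment Res→J1→P2→J3→Out: bottleneck 5, flow now 12.
Augment Res→J1→P2→TankB→Out: bottleneck 2, flow now 14.
Augment Res→J1→J6→J3→Out: bottleneck 1, flow now 15.
No augmenting path remains; maximum flow = 15.
In the residual graph, reachable from Res: {Res, J2}.
Min-cut edges: Res→J1 (8), J2→P1 (7); capacity 8 + 7 = 15.
This cut is saturated, so no flow can exceed 15.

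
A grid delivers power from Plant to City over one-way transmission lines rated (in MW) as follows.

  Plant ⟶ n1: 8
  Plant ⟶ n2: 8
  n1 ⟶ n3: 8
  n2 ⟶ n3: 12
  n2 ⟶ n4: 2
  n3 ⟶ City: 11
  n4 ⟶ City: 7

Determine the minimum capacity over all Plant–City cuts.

13

Augment Plant→n1→n3→City: bottleneck 8, flow now 8.
Augment Plant→n2→n3→City: bottleneck 3, flow now 11.
Augment Plant→n2→n4→City: bottleneck 2, flow now 13.
No augmenting path remains; maximum flow = 13.
By max-flow min-cut, the minimum cut capacity equals the max flow.
In the residual graph, reachable from Plant: {Plant, n1, n2, n3}.
Min-cut edges: n2→n4 (2), n3→City (11); capacity 2 + 11 = 13.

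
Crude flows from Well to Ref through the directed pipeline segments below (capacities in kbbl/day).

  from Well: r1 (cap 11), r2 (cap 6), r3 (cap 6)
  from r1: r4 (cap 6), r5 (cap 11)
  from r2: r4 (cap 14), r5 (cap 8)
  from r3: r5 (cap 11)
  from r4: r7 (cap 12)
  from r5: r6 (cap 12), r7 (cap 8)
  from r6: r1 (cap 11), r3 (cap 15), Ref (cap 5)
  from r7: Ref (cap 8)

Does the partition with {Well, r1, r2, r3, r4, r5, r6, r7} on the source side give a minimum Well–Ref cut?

Yes — it is a minimum cut (capacity 13).

Given cut capacity: 5 + 8 = 13.
Augment Well→r1→r4→r7→Ref: bottleneck 6, flow now 6.
Augment Well→r1→r5→r6→Ref: bottleneck 5, flow now 11.
Augment Well→r2→r4→r7→Ref: bottleneck 2, flow now 13.
No augmenting path remains; maximum flow = 13.
Cut capacity 13 equals the max flow, so it is a minimum cut.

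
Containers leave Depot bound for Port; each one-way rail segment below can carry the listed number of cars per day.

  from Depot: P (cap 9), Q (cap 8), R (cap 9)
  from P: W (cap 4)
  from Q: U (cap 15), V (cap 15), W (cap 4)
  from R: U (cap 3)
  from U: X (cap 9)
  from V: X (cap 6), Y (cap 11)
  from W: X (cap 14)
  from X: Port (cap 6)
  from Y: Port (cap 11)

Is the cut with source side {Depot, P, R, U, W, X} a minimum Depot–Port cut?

Yes — it is a minimum cut (capacity 14).

Given cut capacity: 8 + 6 = 14.
Augment Depot→P→W→X→Port: bottleneck 4, flow now 4.
Augment Depot→Q→U→X→Port: bottleneck 2, flow now 6.
Augment Depot→Q→V→Y→Port: bottleneck 6, flow now 12.
Augment Depot→R→U→Q→V→Y→Port: bottleneck 2, flow now 14. (uses reverse residual edge)
No augmenting path remains; maximum flow = 14.
Cut capacity 14 equals the max flow, so it is a minimum cut.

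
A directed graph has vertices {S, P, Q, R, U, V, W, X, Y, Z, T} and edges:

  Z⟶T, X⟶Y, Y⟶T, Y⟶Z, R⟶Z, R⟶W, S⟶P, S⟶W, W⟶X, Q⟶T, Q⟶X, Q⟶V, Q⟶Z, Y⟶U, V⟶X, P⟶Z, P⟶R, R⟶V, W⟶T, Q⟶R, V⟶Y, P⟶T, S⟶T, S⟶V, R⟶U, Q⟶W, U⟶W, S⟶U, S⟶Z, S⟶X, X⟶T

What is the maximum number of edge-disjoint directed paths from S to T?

Assign every edge capacity 1; by Menger, the answer equals the max flow.
Path S→T (+1); total 1.
Path S→P→T (+1); total 2.
Path S→W→T (+1); total 3.
Path S→X→T (+1); total 4.
Path S→Z→T (+1); total 5.
Path S→V→Y→T (+1); total 6.
No residual S→T path; max flow = 6.
Certifying cut of size 6: {S→P, S→T, W→T, X→T, Y→T, Z→T}.

6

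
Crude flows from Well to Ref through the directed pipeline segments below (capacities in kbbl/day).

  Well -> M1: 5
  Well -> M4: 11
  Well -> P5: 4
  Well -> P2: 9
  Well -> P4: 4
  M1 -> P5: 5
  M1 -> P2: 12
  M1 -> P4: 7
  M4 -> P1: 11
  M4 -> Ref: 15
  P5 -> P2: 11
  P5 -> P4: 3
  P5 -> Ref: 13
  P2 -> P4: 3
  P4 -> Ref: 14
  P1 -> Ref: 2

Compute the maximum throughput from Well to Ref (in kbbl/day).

Augment Well→M4→Ref: bottleneck 11, flow now 11.
Augment Well→P5→Ref: bottleneck 4, flow now 15.
Augment Well→P4→Ref: bottleneck 4, flow now 19.
Augment Well→M1→P5→Ref: bottleneck 5, flow now 24.
Augment Well→P2→P4→Ref: bottleneck 3, flow now 27.
No augmenting path remains; maximum flow = 27.
In the residual graph, reachable from Well: {Well, P2}.
Min-cut edges: Well→M1 (5), Well→M4 (11), Well→P5 (4), Well→P4 (4), P2→P4 (3); capacity 5 + 11 + 4 + 4 + 3 = 27.
This cut is saturated, so no flow can exceed 27.

27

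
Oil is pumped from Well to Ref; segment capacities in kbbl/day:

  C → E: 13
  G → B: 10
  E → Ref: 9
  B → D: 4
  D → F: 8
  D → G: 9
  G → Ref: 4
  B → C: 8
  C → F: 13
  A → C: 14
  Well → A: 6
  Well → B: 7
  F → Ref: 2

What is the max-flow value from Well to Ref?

13

Augment Well→A→C→E→Ref: bottleneck 6, flow now 6.
Augment Well→B→C→E→Ref: bottleneck 3, flow now 9.
Augment Well→B→C→F→Ref: bottleneck 2, flow now 11.
Augment Well→B→D→G→Ref: bottleneck 2, flow now 13.
No augmenting path remains; maximum flow = 13.
In the residual graph, reachable from Well: {Well}.
Min-cut edges: Well→A (6), Well→B (7); capacity 6 + 7 = 13.
This cut is saturated, so no flow can exceed 13.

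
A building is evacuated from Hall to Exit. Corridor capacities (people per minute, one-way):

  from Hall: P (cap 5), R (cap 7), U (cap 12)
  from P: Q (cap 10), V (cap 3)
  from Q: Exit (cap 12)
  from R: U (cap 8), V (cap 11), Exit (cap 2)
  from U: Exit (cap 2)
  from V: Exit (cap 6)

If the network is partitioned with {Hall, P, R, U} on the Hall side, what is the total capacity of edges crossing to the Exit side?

Edges leaving {Hall, P, R, U}: P→Q (10), P→V (3), R→V (11), R→Exit (2), U→Exit (2).
Cut capacity = 10 + 3 + 11 + 2 + 2 = 28.

28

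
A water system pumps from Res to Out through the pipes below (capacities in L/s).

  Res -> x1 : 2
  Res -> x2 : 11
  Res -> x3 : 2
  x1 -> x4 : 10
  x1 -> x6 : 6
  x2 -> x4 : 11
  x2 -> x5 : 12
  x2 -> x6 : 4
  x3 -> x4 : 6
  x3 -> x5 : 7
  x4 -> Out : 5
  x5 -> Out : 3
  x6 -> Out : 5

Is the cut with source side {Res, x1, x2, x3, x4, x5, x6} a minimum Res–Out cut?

Given cut capacity: 5 + 3 + 5 = 13.
Augment Res→x1→x4→Out: bottleneck 2, flow now 2.
Augment Res→x2→x4→Out: bottleneck 3, flow now 5.
Augment Res→x2→x5→Out: bottleneck 3, flow now 8.
Augment Res→x2→x6→Out: bottleneck 4, flow now 12.
Augment Res→x2→x4→x1→x6→Out: bottleneck 1, flow now 13. (uses reverse residual edge)
No augmenting path remains; maximum flow = 13.
Cut capacity 13 equals the max flow, so it is a minimum cut.

Yes — it is a minimum cut (capacity 13).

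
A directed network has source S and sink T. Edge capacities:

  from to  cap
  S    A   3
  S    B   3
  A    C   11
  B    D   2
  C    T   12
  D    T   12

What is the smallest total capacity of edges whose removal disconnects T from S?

Augment S→A→C→T: bottleneck 3, flow now 3.
Augment S→B→D→T: bottleneck 2, flow now 5.
No augmenting path remains; maximum flow = 5.
By max-flow min-cut, the minimum cut capacity equals the max flow.
In the residual graph, reachable from S: {S, B}.
Min-cut edges: S→A (3), B→D (2); capacity 3 + 2 = 5.

5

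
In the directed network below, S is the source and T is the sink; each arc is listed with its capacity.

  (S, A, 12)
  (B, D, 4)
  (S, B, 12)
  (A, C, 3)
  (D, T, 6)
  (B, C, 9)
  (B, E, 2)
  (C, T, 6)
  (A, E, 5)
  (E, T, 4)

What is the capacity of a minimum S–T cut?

Augment S→A→C→T: bottleneck 3, flow now 3.
Augment S→A→E→T: bottleneck 4, flow now 7.
Augment S→B→C→T: bottleneck 3, flow now 10.
Augment S→B→D→T: bottleneck 4, flow now 14.
No augmenting path remains; maximum flow = 14.
By max-flow min-cut, the minimum cut capacity equals the max flow.
In the residual graph, reachable from S: {S, A, B, C, E}.
Min-cut edges: B→D (4), C→T (6), E→T (4); capacity 4 + 6 + 4 = 14.

14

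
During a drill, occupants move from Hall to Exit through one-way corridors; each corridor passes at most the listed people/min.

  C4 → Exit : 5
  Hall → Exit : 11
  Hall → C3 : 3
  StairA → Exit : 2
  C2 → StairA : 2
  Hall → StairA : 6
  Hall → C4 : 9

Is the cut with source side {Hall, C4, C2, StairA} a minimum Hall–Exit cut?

No — its capacity is 21, but the minimum cut has capacity 18.

Given cut capacity: 3 + 11 + 5 + 2 = 21.
Augment Hall→Exit: bottleneck 11, flow now 11.
Augment Hall→C4→Exit: bottleneck 5, flow now 16.
Augment Hall→StairA→Exit: bottleneck 2, flow now 18.
No augmenting path remains; maximum flow = 18.
In the residual graph, reachable from Hall: {Hall, C4, StairA, C3}.
Min-cut edges: Hall→Exit (11), C4→Exit (5), StairA→Exit (2); capacity 11 + 5 + 2 = 18.
Cut capacity 21 exceeds the max flow 18, so it is not minimum.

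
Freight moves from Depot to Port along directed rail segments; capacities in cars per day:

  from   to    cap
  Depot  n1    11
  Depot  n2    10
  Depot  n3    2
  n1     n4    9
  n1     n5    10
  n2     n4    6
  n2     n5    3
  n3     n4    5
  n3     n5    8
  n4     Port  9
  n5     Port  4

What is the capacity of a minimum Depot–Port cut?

Augment Depot→n1→n4→Port: bottleneck 9, flow now 9.
Augment Depot→n1→n5→Port: bottleneck 2, flow now 11.
Augment Depot→n2→n5→Port: bottleneck 2, flow now 13.
No augmenting path remains; maximum flow = 13.
By max-flow min-cut, the minimum cut capacity equals the max flow.
In the residual graph, reachable from Depot: {Depot, n1, n2, n3, n4, n5}.
Min-cut edges: n4→Port (9), n5→Port (4); capacity 9 + 4 = 13.

13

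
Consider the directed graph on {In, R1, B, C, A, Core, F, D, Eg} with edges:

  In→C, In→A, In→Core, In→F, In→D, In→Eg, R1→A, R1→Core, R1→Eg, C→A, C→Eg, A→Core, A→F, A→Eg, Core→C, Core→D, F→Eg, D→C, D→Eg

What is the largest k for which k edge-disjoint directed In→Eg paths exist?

Assign every edge capacity 1; by Menger, the answer equals the max flow.
Path In→Eg (+1); total 1.
Path In→C→Eg (+1); total 2.
Path In→A→Eg (+1); total 3.
Path In→F→Eg (+1); total 4.
Path In→D→Eg (+1); total 5.
No residual In→Eg path; max flow = 5.
Certifying cut of size 5: {A→Eg, C→Eg, D→Eg, F→Eg, In→Eg}.

5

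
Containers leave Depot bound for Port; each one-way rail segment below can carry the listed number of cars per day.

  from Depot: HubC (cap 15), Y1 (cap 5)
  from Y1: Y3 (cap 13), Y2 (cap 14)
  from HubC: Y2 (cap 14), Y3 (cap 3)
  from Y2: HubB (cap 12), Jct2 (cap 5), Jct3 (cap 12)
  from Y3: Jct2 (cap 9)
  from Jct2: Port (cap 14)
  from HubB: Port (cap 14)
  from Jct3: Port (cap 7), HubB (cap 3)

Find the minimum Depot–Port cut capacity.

Augment Depot→Y1→Y2→Jct2→Port: bottleneck 5, flow now 5.
Augment Depot→HubC→Y2→HubB→Port: bottleneck 12, flow now 17.
Augment Depot→HubC→Y2→Jct3→Port: bottleneck 2, flow now 19.
Augment Depot→HubC→Y3→Jct2→Port: bottleneck 1, flow now 20.
No augmenting path remains; maximum flow = 20.
By max-flow min-cut, the minimum cut capacity equals the max flow.
In the residual graph, reachable from Depot: {Depot}.
Min-cut edges: Depot→Y1 (5), Depot→HubC (15); capacity 5 + 15 = 20.

20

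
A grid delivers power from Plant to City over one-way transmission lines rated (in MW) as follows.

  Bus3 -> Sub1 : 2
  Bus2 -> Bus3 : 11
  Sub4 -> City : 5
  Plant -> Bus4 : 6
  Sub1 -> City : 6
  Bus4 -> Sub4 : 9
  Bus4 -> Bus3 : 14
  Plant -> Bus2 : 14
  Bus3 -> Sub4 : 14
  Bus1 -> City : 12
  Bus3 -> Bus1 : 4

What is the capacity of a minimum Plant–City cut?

11

Augment Plant→Bus4→Sub4→City: bottleneck 5, flow now 5.
Augment Plant→Bus4→Bus3→Bus1→City: bottleneck 1, flow now 6.
Augment Plant→Bus2→Bus3→Bus1→City: bottleneck 3, flow now 9.
Augment Plant→Bus2→Bus3→Sub1→City: bottleneck 2, flow now 11.
No augmenting path remains; maximum flow = 11.
By max-flow min-cut, the minimum cut capacity equals the max flow.
In the residual graph, reachable from Plant: {Plant, Bus4, Bus2, Bus3, Sub4}.
Min-cut edges: Bus3→Bus1 (4), Bus3→Sub1 (2), Sub4→City (5); capacity 4 + 2 + 5 = 11.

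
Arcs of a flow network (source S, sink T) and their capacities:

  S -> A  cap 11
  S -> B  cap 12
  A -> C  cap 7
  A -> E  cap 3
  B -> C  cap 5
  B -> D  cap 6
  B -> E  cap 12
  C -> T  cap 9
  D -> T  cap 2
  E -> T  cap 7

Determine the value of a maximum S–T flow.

18

Augment S→A→C→T: bottleneck 7, flow now 7.
Augment S→A→E→T: bottleneck 3, flow now 10.
Augment S→B→C→T: bottleneck 2, flow now 12.
Augment S→B→D→T: bottleneck 2, flow now 14.
Augment S→B→E→T: bottleneck 4, flow now 18.
No augmenting path remains; maximum flow = 18.
In the residual graph, reachable from S: {S, A, B, C, D, E}.
Min-cut edges: C→T (9), D→T (2), E→T (7); capacity 9 + 2 + 7 = 18.
This cut is saturated, so no flow can exceed 18.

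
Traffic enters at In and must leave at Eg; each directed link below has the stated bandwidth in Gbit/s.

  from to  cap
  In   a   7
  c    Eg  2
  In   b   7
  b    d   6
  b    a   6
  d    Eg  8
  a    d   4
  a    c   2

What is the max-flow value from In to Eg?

10

Augment In→a→c→Eg: bottleneck 2, flow now 2.
Augment In→a→d→Eg: bottleneck 4, flow now 6.
Augment In→b→d→Eg: bottleneck 4, flow now 10.
No augmenting path remains; maximum flow = 10.
In the residual graph, reachable from In: {In, a, b, d}.
Min-cut edges: a→c (2), d→Eg (8); capacity 2 + 8 = 10.
This cut is saturated, so no flow can exceed 10.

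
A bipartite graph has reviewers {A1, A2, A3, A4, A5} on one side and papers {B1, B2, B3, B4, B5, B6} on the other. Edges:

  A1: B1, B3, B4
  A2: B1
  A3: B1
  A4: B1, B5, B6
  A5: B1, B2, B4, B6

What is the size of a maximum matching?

Unit-capacity flow: source→left, listed edges, right→sink; max matching = max flow.
Augmenting path A1→B1 (+1); matched 1.
Augmenting path A4→B5 (+1); matched 2.
Augmenting path A5→B2 (+1); matched 3.
Augmenting path A2→B1→A1→B3 (+1); matched 4.
No augmenting path remains; maximum matching = 4.
König certificate: {A1, A4, A5, B1} is a vertex cover of size 4 (every listed pair touches it), so no matching can be larger.

4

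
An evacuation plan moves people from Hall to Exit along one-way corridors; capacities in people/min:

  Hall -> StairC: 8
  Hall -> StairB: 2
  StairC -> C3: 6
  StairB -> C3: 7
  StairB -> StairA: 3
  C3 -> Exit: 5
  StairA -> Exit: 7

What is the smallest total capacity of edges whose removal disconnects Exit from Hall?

7

Augment Hall→StairC→C3→Exit: bottleneck 5, flow now 5.
Augment Hall→StairB→StairA→Exit: bottleneck 2, flow now 7.
No augmenting path remains; maximum flow = 7.
By max-flow min-cut, the minimum cut capacity equals the max flow.
In the residual graph, reachable from Hall: {Hall, StairC, C3}.
Min-cut edges: Hall→StairB (2), C3→Exit (5); capacity 2 + 5 = 7.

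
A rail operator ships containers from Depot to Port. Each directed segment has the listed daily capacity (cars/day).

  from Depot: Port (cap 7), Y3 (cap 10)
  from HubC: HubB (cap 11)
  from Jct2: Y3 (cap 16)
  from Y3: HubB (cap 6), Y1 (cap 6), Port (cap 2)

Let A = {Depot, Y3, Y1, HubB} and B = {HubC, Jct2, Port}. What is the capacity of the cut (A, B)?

9

Edges leaving {Depot, Y3, Y1, HubB}: Depot→Port (7), Y3→Port (2).
Cut capacity = 7 + 2 = 9.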